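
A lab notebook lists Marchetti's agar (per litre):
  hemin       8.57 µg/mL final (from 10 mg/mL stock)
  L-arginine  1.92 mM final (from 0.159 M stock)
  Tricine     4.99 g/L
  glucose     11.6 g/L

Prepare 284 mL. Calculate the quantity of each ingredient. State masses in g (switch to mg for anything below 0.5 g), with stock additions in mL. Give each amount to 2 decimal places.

hemin 0.24 mL; L-arginine 3.43 mL; Tricine 1.42 g; glucose 3.29 g

Target volume = 284 mL = 0.284 L.
hemin: V = C2·V2/C1 = 8.57 µg/mL × 284 mL ÷ 10000 µg/mL = 0.24 mL
L-arginine: C1V1 = C2V2 → 1.92 mM × 284 mL ÷ 159 mM = 3.43 mL
Tricine: 4.99 g/L × 0.284 L = 1.42 g
glucose: 11.6 g/L × 0.284 L = 3.29 g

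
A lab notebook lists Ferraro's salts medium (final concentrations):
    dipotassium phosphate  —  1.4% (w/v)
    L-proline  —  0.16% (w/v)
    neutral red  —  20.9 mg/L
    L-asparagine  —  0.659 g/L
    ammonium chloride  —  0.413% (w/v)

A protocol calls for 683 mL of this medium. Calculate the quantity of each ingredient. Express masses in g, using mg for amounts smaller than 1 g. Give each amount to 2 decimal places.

dipotassium phosphate 9.56 g; L-proline 1.09 g; neutral red 14.27 mg; L-asparagine 450.10 mg; ammonium chloride 2.82 g

Working volume: 683 mL = 0.683 L.
dipotassium phosphate: 1.4% w/v = 14 g/L → 14 × 0.683 L = 9.56 g
L-proline: 0.16 g per 100 mL × 683 mL ÷ 100 = 1.09 g
neutral red: 20.9 mg/L × 0.683 L = 14.27 mg
L-asparagine: 0.659 g/L × 0.683 L = 0.450097 g = 450.10 mg
ammonium chloride: 0.413 g per 100 mL × 683 mL ÷ 100 = 2.82 g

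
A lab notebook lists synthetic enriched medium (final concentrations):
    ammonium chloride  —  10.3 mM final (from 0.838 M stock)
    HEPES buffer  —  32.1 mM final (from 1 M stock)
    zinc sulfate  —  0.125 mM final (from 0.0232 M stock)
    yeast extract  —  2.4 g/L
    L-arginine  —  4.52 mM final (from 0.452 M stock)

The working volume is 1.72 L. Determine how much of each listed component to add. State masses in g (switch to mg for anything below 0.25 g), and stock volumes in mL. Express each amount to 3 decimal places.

ammonium chloride 21.141 mL; HEPES buffer 55.212 mL; zinc sulfate 9.267 mL; yeast extract 4.128 g; L-arginine 17.200 mL

Working volume: 1.72 L.
ammonium chloride: V = C2·V2/C1 = 10.3 mM × 1720 mL ÷ 838 mM = 21.141 mL
HEPES buffer: V = C2·V2/C1 = 32.1 mM × 1720 mL ÷ 1000 mM = 55.212 mL
zinc sulfate: V = C2·V2/C1 = 0.125 mM × 1720 mL ÷ 23.2 mM = 9.267 mL
yeast extract: 2.4 g/L × 1.72 L = 4.128 g
L-arginine: V = C2·V2/C1 = 4.52 mM × 1720 mL ÷ 452 mM = 17.200 mL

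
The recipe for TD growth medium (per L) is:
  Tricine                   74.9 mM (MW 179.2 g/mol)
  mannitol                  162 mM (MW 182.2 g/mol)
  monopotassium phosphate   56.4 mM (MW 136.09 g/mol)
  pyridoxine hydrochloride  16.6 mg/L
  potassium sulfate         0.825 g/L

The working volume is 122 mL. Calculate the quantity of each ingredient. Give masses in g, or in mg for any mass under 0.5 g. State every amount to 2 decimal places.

Tricine 1.64 g; mannitol 3.60 g; monopotassium phosphate 0.94 g; pyridoxine hydrochloride 2.03 mg; potassium sulfate 100.65 mg

Scale factor relative to 1 L: 0.122.
Tricine: 74.9 mmol/L × 179.2 g/mol × 0.122 L ÷ 1000 = 1.64 g
mannitol: 162 mmol/L × 182.2 g/mol × 0.122 L ÷ 1000 = 3.60 g
monopotassium phosphate: 56.4 mmol/L × 136.09 g/mol × 0.122 L ÷ 1000 = 0.94 g
pyridoxine hydrochloride: 16.6 mg/L × 0.122 L = 2.03 mg
potassium sulfate: 0.825 g/L × 0.122 L = 0.10065 g = 100.65 mg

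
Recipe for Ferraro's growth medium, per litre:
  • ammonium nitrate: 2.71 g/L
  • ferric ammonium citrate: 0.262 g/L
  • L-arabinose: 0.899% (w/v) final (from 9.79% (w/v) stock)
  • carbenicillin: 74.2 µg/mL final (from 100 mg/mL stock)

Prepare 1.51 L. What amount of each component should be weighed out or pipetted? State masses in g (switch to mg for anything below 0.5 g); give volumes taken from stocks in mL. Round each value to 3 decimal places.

Scale factor relative to 1 L: 1.51.
ammonium nitrate: 2.71 g/L × 1.51 L = 4.092 g
ferric ammonium citrate: 0.262 g/L × 1.51 L = 0.39562 g = 395.620 mg
L-arabinose: C1V1 = C2V2 → 0.899% ÷ 9.79% × 1510 mL = 138.661 mL
carbenicillin: dilute stock: 74.2 µg/mL × 1510 mL ÷ 100000 µg/mL = 1.120 mL

ammonium nitrate 4.092 g; ferric ammonium citrate 395.620 mg; L-arabinose 138.661 mL; carbenicillin 1.120 mL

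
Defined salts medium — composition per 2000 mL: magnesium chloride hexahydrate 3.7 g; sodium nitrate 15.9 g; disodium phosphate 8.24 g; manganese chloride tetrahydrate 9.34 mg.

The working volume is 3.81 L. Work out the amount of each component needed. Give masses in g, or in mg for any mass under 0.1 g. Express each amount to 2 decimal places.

magnesium chloride hexahydrate 7.05 g; sodium nitrate 30.29 g; disodium phosphate 15.70 g; manganese chloride tetrahydrate 17.79 mg

Ratio of target to recipe volume: 3810 / 2000 = 1.905.
magnesium chloride hexahydrate: 3.7 g × (3810 mL / 2000 mL) = 7.05 g
sodium nitrate: 15.9 g × (3810 mL / 2000 mL) = 30.29 g
disodium phosphate: 8.24 g × (3810 mL / 2000 mL) = 15.70 g
manganese chloride tetrahydrate: 9.34 mg × (3810 mL / 2000 mL) = 17.79 mg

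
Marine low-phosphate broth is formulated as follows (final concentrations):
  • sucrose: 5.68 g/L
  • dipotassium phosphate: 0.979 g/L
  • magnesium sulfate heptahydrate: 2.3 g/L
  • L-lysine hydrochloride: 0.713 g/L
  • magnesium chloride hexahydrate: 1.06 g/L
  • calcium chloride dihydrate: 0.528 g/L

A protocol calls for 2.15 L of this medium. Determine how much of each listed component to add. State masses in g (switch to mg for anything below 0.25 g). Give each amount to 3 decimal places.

sucrose 12.212 g; dipotassium phosphate 2.105 g; magnesium sulfate heptahydrate 4.945 g; L-lysine hydrochloride 1.533 g; magnesium chloride hexahydrate 2.279 g; calcium chloride dihydrate 1.135 g

Scale factor relative to 1 L: 2.15.
sucrose: 5.68 g/L × 2.15 L = 12.212 g
dipotassium phosphate: 0.979 g/L × 2.15 L = 2.105 g
magnesium sulfate heptahydrate: 2.3 g/L × 2.15 L = 4.945 g
L-lysine hydrochloride: 0.713 g/L × 2.15 L = 1.533 g
magnesium chloride hexahydrate: 1.06 g/L × 2.15 L = 2.279 g
calcium chloride dihydrate: 0.528 g/L × 2.15 L = 1.135 g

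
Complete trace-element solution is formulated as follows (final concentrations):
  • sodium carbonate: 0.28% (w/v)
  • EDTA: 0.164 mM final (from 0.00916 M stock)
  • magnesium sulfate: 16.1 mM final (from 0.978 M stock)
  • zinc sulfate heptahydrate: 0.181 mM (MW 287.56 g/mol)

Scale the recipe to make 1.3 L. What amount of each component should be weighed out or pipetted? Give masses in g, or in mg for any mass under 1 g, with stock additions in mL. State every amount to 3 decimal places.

sodium carbonate 3.640 g; EDTA 23.275 mL; magnesium sulfate 21.401 mL; zinc sulfate heptahydrate 67.663 mg

Working volume: 1.3 L.
sodium carbonate: 0.28% w/v = 2.8 g/L → 2.8 × 1.3 L = 3.640 g
EDTA: dilute stock: 0.164 mM × 1300 mL ÷ 9.16 mM = 23.275 mL
magnesium sulfate: V = C2·V2/C1 = 16.1 mM × 1300 mL ÷ 978 mM = 21.401 mL
zinc sulfate heptahydrate: 0.181 mmol/L × 287.56 mg/mmol × 1.3 L = 67.663 mg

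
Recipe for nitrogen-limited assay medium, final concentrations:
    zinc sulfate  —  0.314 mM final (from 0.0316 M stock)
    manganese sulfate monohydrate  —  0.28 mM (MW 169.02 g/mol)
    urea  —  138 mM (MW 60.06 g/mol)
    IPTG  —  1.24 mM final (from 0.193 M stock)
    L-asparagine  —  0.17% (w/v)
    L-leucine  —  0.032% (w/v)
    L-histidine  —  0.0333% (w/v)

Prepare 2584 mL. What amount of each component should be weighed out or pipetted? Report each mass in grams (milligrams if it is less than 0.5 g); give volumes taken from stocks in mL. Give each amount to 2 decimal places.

zinc sulfate 25.68 mL; manganese sulfate monohydrate 122.29 mg; urea 21.42 g; IPTG 16.60 mL; L-asparagine 4.39 g; L-leucine 0.83 g; L-histidine 0.86 g

Working volume: 2584 mL = 2.584 L.
zinc sulfate: C1V1 = C2V2 → 0.314 mM × 2584 mL ÷ 31.6 mM = 25.68 mL
manganese sulfate monohydrate: 0.28 mmol/L × 169.02 mg/mmol × 2.584 L = 122.29 mg
urea: 138 mmol/L × 60.06 g/mol × 2.584 L ÷ 1000 = 21.42 g
IPTG: C1V1 = C2V2 → 1.24 mM × 2584 mL ÷ 193 mM = 16.60 mL
L-asparagine: 0.17% w/v = 1.7 g/L → 1.7 × 2.584 L = 4.39 g
L-leucine: 0.032% w/v = 0.32 g/L → 0.32 × 2.584 L = 0.83 g
L-histidine: 0.0333% w/v = 0.333 g/L → 0.333 × 2.584 L = 0.86 g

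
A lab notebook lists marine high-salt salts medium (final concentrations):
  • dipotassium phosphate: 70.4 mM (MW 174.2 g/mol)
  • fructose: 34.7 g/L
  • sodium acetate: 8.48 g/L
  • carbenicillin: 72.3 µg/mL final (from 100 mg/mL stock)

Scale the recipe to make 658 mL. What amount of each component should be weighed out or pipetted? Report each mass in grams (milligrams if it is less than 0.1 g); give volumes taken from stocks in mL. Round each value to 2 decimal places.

dipotassium phosphate 8.07 g; fructose 22.83 g; sodium acetate 5.58 g; carbenicillin 0.48 mL

Working volume: 658 mL = 0.658 L.
dipotassium phosphate: 70.4 mmol/L × 174.2 g/mol × 0.658 L ÷ 1000 = 8.07 g
fructose: 34.7 g/L × 0.658 L = 22.83 g
sodium acetate: 8.48 g/L × 0.658 L = 5.58 g
carbenicillin: dilute stock: 72.3 µg/mL × 658 mL ÷ 100000 µg/mL = 0.48 mL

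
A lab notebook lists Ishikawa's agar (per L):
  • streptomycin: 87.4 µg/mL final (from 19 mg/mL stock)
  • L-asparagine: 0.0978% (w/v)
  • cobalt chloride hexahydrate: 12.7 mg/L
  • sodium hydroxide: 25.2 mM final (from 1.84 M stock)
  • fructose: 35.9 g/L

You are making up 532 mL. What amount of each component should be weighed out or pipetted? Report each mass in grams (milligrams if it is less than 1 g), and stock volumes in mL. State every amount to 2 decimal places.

streptomycin 2.45 mL; L-asparagine 520.30 mg; cobalt chloride hexahydrate 6.76 mg; sodium hydroxide 7.29 mL; fructose 19.10 g

Scale factor relative to 1 L: 0.532.
streptomycin: dilute stock: 87.4 µg/mL × 532 mL ÷ 19000 µg/mL = 2.45 mL
L-asparagine: 0.0978% w/v = 0.978 g/L → 0.978 × 0.532 L = 0.520296 g = 520.30 mg
cobalt chloride hexahydrate: 12.7 mg/L × 0.532 L = 6.76 mg
sodium hydroxide: dilute stock: 25.2 mM × 532 mL ÷ 1840 mM = 7.29 mL
fructose: 35.9 g/L × 0.532 L = 19.10 g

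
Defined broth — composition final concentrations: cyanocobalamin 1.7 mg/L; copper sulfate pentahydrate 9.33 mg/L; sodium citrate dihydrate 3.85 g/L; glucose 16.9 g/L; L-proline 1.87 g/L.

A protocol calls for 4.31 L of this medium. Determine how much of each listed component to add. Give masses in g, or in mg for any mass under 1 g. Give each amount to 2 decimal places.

cyanocobalamin 7.33 mg; copper sulfate pentahydrate 40.21 mg; sodium citrate dihydrate 16.59 g; glucose 72.84 g; L-proline 8.06 g

Scale factor relative to 1 L: 4.31.
cyanocobalamin: 1.7 mg/L × 4.31 L = 7.33 mg
copper sulfate pentahydrate: 9.33 mg/L × 4.31 L = 40.21 mg
sodium citrate dihydrate: 3.85 g/L × 4.31 L = 16.59 g
glucose: 16.9 g/L × 4.31 L = 72.84 g
L-proline: 1.87 g/L × 4.31 L = 8.06 g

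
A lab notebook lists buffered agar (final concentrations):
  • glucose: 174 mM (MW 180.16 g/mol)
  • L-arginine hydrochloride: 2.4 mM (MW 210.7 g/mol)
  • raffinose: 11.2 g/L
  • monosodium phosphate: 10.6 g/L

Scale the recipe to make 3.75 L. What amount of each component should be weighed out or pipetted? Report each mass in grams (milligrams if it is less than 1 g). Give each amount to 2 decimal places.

glucose 117.55 g; L-arginine hydrochloride 1.90 g; raffinose 42.00 g; monosodium phosphate 39.75 g

Scale factor relative to 1 L: 3.75.
glucose: 174 mmol/L × 180.16 g/mol × 3.75 L ÷ 1000 = 117.55 g
L-arginine hydrochloride: 2.4 mmol/L × 210.7 g/mol × 3.75 L ÷ 1000 = 1.90 g
raffinose: 11.2 g/L × 3.75 L = 42.00 g
monosodium phosphate: 10.6 g/L × 3.75 L = 39.75 g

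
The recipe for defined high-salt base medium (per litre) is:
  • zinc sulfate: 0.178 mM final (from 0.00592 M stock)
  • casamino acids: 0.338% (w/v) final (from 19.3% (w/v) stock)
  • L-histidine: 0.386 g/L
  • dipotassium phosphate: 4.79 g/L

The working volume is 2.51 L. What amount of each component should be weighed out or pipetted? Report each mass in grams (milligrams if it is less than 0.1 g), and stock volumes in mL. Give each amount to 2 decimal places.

zinc sulfate 75.47 mL; casamino acids 43.96 mL; L-histidine 0.97 g; dipotassium phosphate 12.02 g

Working volume: 2.51 L.
zinc sulfate: V = C2·V2/C1 = 0.178 mM × 2510 mL ÷ 5.92 mM = 75.47 mL
casamino acids: dilute stock: 0.338% ÷ 19.3% × 2510 mL = 43.96 mL
L-histidine: 0.386 g/L × 2.51 L = 0.97 g
dipotassium phosphate: 4.79 g/L × 2.51 L = 12.02 g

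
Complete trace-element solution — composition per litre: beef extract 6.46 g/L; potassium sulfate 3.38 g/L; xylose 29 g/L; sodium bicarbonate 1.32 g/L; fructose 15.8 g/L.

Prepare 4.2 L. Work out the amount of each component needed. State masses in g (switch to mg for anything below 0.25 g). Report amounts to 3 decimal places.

beef extract 27.132 g; potassium sulfate 14.196 g; xylose 121.800 g; sodium bicarbonate 5.544 g; fructose 66.360 g

Working volume: 4.2 L.
beef extract: 6.46 g/L × 4.2 L = 27.132 g
potassium sulfate: 3.38 g/L × 4.2 L = 14.196 g
xylose: 29 g/L × 4.2 L = 121.800 g
sodium bicarbonate: 1.32 g/L × 4.2 L = 5.544 g
fructose: 15.8 g/L × 4.2 L = 66.360 g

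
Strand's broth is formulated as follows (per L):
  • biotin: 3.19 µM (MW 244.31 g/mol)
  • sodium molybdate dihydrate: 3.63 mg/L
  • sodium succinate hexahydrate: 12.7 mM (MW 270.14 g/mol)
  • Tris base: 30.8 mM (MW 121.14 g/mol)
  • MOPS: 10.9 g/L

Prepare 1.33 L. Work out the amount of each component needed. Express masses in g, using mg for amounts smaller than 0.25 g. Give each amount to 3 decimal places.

Working volume: 1.33 L.
biotin: 3.19 µmol/L × 244.31 g/mol × 1.33 L ÷ 1000 = 1.037 mg
sodium molybdate dihydrate: 3.63 mg/L × 1.33 L = 4.828 mg
sodium succinate hexahydrate: 12.7 mmol/L × 270.14 g/mol × 1.33 L ÷ 1000 = 4.563 g
Tris base: 30.8 mmol/L × 121.14 g/mol × 1.33 L ÷ 1000 = 4.962 g
MOPS: 10.9 g/L × 1.33 L = 14.497 g

biotin 1.037 mg; sodium molybdate dihydrate 4.828 mg; sodium succinate hexahydrate 4.563 g; Tris base 4.962 g; MOPS 14.497 g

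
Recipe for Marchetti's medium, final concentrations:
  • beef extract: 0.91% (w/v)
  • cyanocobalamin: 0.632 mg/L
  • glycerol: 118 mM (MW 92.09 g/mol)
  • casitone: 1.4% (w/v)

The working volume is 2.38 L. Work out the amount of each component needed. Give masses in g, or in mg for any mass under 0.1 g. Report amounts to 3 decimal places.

beef extract 21.658 g; cyanocobalamin 1.504 mg; glycerol 25.863 g; casitone 33.320 g

Working volume: 2.38 L.
beef extract: 0.91% w/v = 9.1 g/L → 9.1 × 2.38 L = 21.658 g
cyanocobalamin: 0.632 mg/L × 2.38 L = 1.504 mg
glycerol: 118 mmol/L × 92.09 g/mol × 2.38 L ÷ 1000 = 25.863 g
casitone: 1.4 g per 100 mL × 2380 mL ÷ 100 = 33.320 g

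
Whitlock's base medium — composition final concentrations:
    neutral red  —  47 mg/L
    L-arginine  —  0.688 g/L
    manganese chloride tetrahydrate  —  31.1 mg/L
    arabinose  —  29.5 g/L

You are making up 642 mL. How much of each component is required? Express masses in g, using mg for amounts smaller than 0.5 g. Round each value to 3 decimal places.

Scale factor relative to 1 L: 0.642.
neutral red: 47 mg/L × 0.642 L = 30.174 mg
L-arginine: 0.688 g/L × 0.642 L = 0.441696 g = 441.696 mg
manganese chloride tetrahydrate: 31.1 mg/L × 0.642 L = 19.966 mg
arabinose: 29.5 g/L × 0.642 L = 18.939 g

neutral red 30.174 mg; L-arginine 441.696 mg; manganese chloride tetrahydrate 19.966 mg; arabinose 18.939 g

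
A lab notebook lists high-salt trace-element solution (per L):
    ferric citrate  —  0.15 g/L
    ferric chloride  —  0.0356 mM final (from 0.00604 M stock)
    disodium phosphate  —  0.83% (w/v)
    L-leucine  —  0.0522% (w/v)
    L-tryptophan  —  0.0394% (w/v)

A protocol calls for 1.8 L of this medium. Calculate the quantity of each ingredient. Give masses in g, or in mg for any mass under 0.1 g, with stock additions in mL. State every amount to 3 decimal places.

Working volume: 1.8 L.
ferric citrate: 0.15 g/L × 1.8 L = 0.270 g
ferric chloride: V = C2·V2/C1 = 0.0356 mM × 1800 mL ÷ 6.04 mM = 10.609 mL
disodium phosphate: 0.83 g per 100 mL × 1800 mL ÷ 100 = 14.940 g
L-leucine: 0.0522% w/v = 0.522 g/L → 0.522 × 1.8 L = 0.940 g
L-tryptophan: 0.0394 g per 100 mL × 1800 mL ÷ 100 = 0.709 g

ferric citrate 0.270 g; ferric chloride 10.609 mL; disodium phosphate 14.940 g; L-leucine 0.940 g; L-tryptophan 0.709 g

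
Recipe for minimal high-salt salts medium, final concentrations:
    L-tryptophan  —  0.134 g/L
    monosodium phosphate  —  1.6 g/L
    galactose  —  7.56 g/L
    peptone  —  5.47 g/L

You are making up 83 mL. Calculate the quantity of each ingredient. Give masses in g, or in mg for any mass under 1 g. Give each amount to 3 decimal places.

Target volume = 83 mL = 0.083 L.
L-tryptophan: 0.134 g/L × 0.083 L = 0.011122 g = 11.122 mg
monosodium phosphate: 1.6 g/L × 0.083 L = 0.1328 g = 132.800 mg
galactose: 7.56 g/L × 0.083 L = 0.62748 g = 627.480 mg
peptone: 5.47 g/L × 0.083 L = 0.45401 g = 454.010 mg

L-tryptophan 11.122 mg; monosodium phosphate 132.800 mg; galactose 627.480 mg; peptone 454.010 mg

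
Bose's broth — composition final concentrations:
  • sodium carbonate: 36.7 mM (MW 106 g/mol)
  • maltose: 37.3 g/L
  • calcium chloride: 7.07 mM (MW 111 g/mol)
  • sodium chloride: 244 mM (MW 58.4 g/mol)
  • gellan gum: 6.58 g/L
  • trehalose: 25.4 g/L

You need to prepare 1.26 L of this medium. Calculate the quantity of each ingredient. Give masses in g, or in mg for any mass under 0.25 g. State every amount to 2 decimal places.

sodium carbonate 4.90 g; maltose 47.00 g; calcium chloride 0.99 g; sodium chloride 17.95 g; gellan gum 8.29 g; trehalose 32.00 g

Working volume: 1.26 L.
sodium carbonate: 36.7 mmol/L × 106 g/mol × 1.26 L ÷ 1000 = 4.90 g
maltose: 37.3 g/L × 1.26 L = 47.00 g
calcium chloride: 7.07 mmol/L × 111 g/mol × 1.26 L ÷ 1000 = 0.99 g
sodium chloride: 244 mmol/L × 58.4 g/mol × 1.26 L ÷ 1000 = 17.95 g
gellan gum: 6.58 g/L × 1.26 L = 8.29 g
trehalose: 25.4 g/L × 1.26 L = 32.00 g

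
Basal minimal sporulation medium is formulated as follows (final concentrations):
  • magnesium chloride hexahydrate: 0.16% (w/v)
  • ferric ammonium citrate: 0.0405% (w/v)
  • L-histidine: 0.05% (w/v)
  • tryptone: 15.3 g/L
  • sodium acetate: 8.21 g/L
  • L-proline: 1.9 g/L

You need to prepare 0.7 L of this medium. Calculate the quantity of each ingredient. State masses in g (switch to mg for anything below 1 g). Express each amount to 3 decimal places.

Working volume: 0.7 L.
magnesium chloride hexahydrate: 0.16 g per 100 mL × 700 mL ÷ 100 = 1.120 g
ferric ammonium citrate: 0.0405 g per 100 mL × 700 mL ÷ 100 = 0.2835 g = 283.500 mg
L-histidine: 0.05% w/v = 0.5 g/L → 0.5 × 0.7 L = 0.35 g = 350.000 mg
tryptone: 15.3 g/L × 0.7 L = 10.710 g
sodium acetate: 8.21 g/L × 0.7 L = 5.747 g
L-proline: 1.9 g/L × 0.7 L = 1.330 g

magnesium chloride hexahydrate 1.120 g; ferric ammonium citrate 283.500 mg; L-histidine 350.000 mg; tryptone 10.710 g; sodium acetate 5.747 g; L-proline 1.330 g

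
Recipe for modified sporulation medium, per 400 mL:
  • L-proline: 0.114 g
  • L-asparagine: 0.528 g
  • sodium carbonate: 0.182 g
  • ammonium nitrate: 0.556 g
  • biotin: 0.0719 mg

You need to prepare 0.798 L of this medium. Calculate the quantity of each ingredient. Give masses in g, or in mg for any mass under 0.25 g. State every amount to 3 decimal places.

Scale factor = 798 mL / 400 mL = 1.995.
L-proline: 0.114 g × (798 mL / 400 mL) = 0.22743 g = 227.430 mg
L-asparagine: 0.528 g × (798 mL / 400 mL) = 1.053 g
sodium carbonate: 0.182 g × (798 mL / 400 mL) = 0.363 g
ammonium nitrate: 0.556 g × (798 mL / 400 mL) = 1.109 g
biotin: 0.0719 mg × (798 mL / 400 mL) = 0.143 mg

L-proline 227.430 mg; L-asparagine 1.053 g; sodium carbonate 0.363 g; ammonium nitrate 1.109 g; biotin 0.143 mg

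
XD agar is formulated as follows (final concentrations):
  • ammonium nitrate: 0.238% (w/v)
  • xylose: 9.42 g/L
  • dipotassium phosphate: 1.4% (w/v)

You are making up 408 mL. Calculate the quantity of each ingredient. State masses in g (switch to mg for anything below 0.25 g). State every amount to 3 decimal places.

ammonium nitrate 0.971 g; xylose 3.843 g; dipotassium phosphate 5.712 g

Working volume: 408 mL = 0.408 L.
ammonium nitrate: 0.238 g per 100 mL × 408 mL ÷ 100 = 0.971 g
xylose: 9.42 g/L × 0.408 L = 3.843 g
dipotassium phosphate: 1.4 g per 100 mL × 408 mL ÷ 100 = 5.712 g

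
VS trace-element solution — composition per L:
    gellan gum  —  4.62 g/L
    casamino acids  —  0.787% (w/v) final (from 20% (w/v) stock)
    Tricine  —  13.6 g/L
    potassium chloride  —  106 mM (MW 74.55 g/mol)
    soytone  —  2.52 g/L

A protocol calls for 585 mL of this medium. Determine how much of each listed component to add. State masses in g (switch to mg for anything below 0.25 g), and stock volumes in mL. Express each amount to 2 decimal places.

gellan gum 2.70 g; casamino acids 23.02 mL; Tricine 7.96 g; potassium chloride 4.62 g; soytone 1.47 g

Working volume: 585 mL = 0.585 L.
gellan gum: 4.62 g/L × 0.585 L = 2.70 g
casamino acids: dilute stock: 0.787% ÷ 20% × 585 mL = 23.02 mL
Tricine: 13.6 g/L × 0.585 L = 7.96 g
potassium chloride: 106 mmol/L × 74.55 g/mol × 0.585 L ÷ 1000 = 4.62 g
soytone: 2.52 g/L × 0.585 L = 1.47 g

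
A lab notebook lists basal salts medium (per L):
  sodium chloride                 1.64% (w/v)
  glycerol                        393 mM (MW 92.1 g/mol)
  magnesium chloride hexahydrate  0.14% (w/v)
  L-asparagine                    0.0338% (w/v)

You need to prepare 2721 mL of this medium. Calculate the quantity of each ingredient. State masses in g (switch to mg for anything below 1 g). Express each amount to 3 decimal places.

Working volume: 2721 mL = 2.721 L.
sodium chloride: 1.64% w/v = 16.4 g/L → 16.4 × 2.721 L = 44.624 g
glycerol: 393 mmol/L × 92.1 g/mol × 2.721 L ÷ 1000 = 98.487 g
magnesium chloride hexahydrate: 0.14 g per 100 mL × 2721 mL ÷ 100 = 3.809 g
L-asparagine: 0.0338% w/v = 0.338 g/L → 0.338 × 2.721 L = 0.919698 g = 919.698 mg

sodium chloride 44.624 g; glycerol 98.487 g; magnesium chloride hexahydrate 3.809 g; L-asparagine 919.698 mg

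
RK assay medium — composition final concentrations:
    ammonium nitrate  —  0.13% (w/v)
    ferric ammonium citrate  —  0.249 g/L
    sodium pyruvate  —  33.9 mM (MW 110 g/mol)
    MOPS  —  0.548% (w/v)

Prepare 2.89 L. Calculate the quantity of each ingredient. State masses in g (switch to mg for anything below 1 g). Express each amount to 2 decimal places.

ammonium nitrate 3.76 g; ferric ammonium citrate 719.61 mg; sodium pyruvate 10.78 g; MOPS 15.84 g

Scale factor relative to 1 L: 2.89.
ammonium nitrate: 0.13% w/v = 1.3 g/L → 1.3 × 2.89 L = 3.76 g
ferric ammonium citrate: 0.249 g/L × 2.89 L = 0.71961 g = 719.61 mg
sodium pyruvate: 33.9 mmol/L × 110 g/mol × 2.89 L ÷ 1000 = 10.78 g
MOPS: 0.548 g per 100 mL × 2890 mL ÷ 100 = 15.84 g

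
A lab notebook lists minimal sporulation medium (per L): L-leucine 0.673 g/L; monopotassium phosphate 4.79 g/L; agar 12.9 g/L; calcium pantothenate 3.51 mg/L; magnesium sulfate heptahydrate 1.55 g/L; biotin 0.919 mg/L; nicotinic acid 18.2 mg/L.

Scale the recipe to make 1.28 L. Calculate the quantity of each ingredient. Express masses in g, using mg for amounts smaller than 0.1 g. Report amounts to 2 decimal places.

L-leucine 0.86 g; monopotassium phosphate 6.13 g; agar 16.51 g; calcium pantothenate 4.49 mg; magnesium sulfate heptahydrate 1.98 g; biotin 1.18 mg; nicotinic acid 23.30 mg

Working volume: 1.28 L.
L-leucine: 0.673 g/L × 1.28 L = 0.86 g
monopotassium phosphate: 4.79 g/L × 1.28 L = 6.13 g
agar: 12.9 g/L × 1.28 L = 16.51 g
calcium pantothenate: 3.51 mg/L × 1.28 L = 4.49 mg
magnesium sulfate heptahydrate: 1.55 g/L × 1.28 L = 1.98 g
biotin: 0.919 mg/L × 1.28 L = 1.18 mg
nicotinic acid: 18.2 mg/L × 1.28 L = 23.30 mg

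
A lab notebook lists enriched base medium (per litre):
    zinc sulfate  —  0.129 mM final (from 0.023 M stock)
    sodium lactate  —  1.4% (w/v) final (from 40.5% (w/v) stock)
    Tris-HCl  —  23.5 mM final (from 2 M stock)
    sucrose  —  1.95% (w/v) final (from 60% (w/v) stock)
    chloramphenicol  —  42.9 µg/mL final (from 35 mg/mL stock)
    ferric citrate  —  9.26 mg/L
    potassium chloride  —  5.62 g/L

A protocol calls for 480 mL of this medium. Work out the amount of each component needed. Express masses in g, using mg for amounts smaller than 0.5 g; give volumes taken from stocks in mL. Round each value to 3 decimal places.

Working volume: 480 mL = 0.48 L.
zinc sulfate: V = C2·V2/C1 = 0.129 mM × 480 mL ÷ 23 mM = 2.692 mL
sodium lactate: V = C2·V2/C1 = 1.4% ÷ 40.5% × 480 mL = 16.593 mL
Tris-HCl: dilute stock: 23.5 mM × 480 mL ÷ 2000 mM = 5.640 mL
sucrose: dilute stock: 1.95% ÷ 60% × 480 mL = 15.600 mL
chloramphenicol: C1V1 = C2V2 → 42.9 µg/mL × 480 mL ÷ 35000 µg/mL = 0.588 mL
ferric citrate: 9.26 mg/L × 0.48 L = 4.445 mg
potassium chloride: 5.62 g/L × 0.48 L = 2.698 g

zinc sulfate 2.692 mL; sodium lactate 16.593 mL; Tris-HCl 5.640 mL; sucrose 15.600 mL; chloramphenicol 0.588 mL; ferric citrate 4.445 mg; potassium chloride 2.698 g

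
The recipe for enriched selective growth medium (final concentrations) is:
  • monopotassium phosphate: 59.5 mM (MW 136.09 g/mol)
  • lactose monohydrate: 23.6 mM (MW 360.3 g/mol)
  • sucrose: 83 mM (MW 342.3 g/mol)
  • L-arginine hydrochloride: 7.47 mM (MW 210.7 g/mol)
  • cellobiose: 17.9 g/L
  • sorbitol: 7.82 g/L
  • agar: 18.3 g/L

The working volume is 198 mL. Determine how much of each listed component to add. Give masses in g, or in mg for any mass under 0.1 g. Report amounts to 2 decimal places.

monopotassium phosphate 1.60 g; lactose monohydrate 1.68 g; sucrose 5.63 g; L-arginine hydrochloride 0.31 g; cellobiose 3.54 g; sorbitol 1.55 g; agar 3.62 g

Target volume = 198 mL = 0.198 L.
monopotassium phosphate: 59.5 mmol/L × 136.09 g/mol × 0.198 L ÷ 1000 = 1.60 g
lactose monohydrate: 23.6 mmol/L × 360.3 g/mol × 0.198 L ÷ 1000 = 1.68 g
sucrose: 83 mmol/L × 342.3 g/mol × 0.198 L ÷ 1000 = 5.63 g
L-arginine hydrochloride: 7.47 mmol/L × 210.7 g/mol × 0.198 L ÷ 1000 = 0.31 g
cellobiose: 17.9 g/L × 0.198 L = 3.54 g
sorbitol: 7.82 g/L × 0.198 L = 1.55 g
agar: 18.3 g/L × 0.198 L = 3.62 g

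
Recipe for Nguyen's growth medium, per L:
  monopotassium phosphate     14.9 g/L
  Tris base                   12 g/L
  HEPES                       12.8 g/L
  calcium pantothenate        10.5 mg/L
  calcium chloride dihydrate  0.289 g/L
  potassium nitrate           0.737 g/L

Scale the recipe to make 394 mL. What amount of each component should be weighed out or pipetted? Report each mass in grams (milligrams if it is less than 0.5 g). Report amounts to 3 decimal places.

monopotassium phosphate 5.871 g; Tris base 4.728 g; HEPES 5.043 g; calcium pantothenate 4.137 mg; calcium chloride dihydrate 113.866 mg; potassium nitrate 290.378 mg

Working volume: 394 mL = 0.394 L.
monopotassium phosphate: 14.9 g/L × 0.394 L = 5.871 g
Tris base: 12 g/L × 0.394 L = 4.728 g
HEPES: 12.8 g/L × 0.394 L = 5.043 g
calcium pantothenate: 10.5 mg/L × 0.394 L = 4.137 mg
calcium chloride dihydrate: 0.289 g/L × 0.394 L = 0.113866 g = 113.866 mg
potassium nitrate: 0.737 g/L × 0.394 L = 0.290378 g = 290.378 mg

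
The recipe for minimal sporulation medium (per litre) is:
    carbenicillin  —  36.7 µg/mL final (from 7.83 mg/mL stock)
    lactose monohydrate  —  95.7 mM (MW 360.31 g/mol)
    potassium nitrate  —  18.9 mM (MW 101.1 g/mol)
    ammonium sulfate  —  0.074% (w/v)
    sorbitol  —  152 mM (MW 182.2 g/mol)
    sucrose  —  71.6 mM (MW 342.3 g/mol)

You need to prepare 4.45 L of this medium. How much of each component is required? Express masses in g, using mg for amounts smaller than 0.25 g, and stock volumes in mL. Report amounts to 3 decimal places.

Scale factor relative to 1 L: 4.45.
carbenicillin: dilute stock: 36.7 µg/mL × 4450 mL ÷ 7830 µg/mL = 20.858 mL
lactose monohydrate: 95.7 mmol/L × 360.31 g/mol × 4.45 L ÷ 1000 = 153.443 g
potassium nitrate: 18.9 mmol/L × 101.1 g/mol × 4.45 L ÷ 1000 = 8.503 g
ammonium sulfate: 0.074% w/v = 0.74 g/L → 0.74 × 4.45 L = 3.293 g
sorbitol: 152 mmol/L × 182.2 g/mol × 4.45 L ÷ 1000 = 123.240 g
sucrose: 71.6 mmol/L × 342.3 g/mol × 4.45 L ÷ 1000 = 109.064 g

carbenicillin 20.858 mL; lactose monohydrate 153.443 g; potassium nitrate 8.503 g; ammonium sulfate 3.293 g; sorbitol 123.240 g; sucrose 109.064 g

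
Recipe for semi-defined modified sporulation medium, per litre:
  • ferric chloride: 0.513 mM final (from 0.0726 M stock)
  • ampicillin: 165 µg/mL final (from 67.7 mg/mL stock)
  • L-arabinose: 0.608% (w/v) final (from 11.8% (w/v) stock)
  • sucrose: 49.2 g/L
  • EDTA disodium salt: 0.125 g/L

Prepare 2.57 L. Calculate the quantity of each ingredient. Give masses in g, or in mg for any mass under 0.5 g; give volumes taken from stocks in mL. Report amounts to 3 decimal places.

Scale factor relative to 1 L: 2.57.
ferric chloride: dilute stock: 0.513 mM × 2570 mL ÷ 72.6 mM = 18.160 mL
ampicillin: dilute stock: 165 µg/mL × 2570 mL ÷ 67700 µg/mL = 6.264 mL
L-arabinose: C1V1 = C2V2 → 0.608% ÷ 11.8% × 2570 mL = 132.420 mL
sucrose: 49.2 g/L × 2.57 L = 126.444 g
EDTA disodium salt: 0.125 g/L × 2.57 L = 0.32125 g = 321.250 mg

ferric chloride 18.160 mL; ampicillin 6.264 mL; L-arabinose 132.420 mL; sucrose 126.444 g; EDTA disodium salt 321.250 mg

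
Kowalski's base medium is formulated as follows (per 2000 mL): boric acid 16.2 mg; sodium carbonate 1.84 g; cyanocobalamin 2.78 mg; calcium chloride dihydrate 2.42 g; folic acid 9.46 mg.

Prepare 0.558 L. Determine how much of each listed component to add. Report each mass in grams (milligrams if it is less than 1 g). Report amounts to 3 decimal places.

boric acid 4.520 mg; sodium carbonate 513.360 mg; cyanocobalamin 0.776 mg; calcium chloride dihydrate 675.180 mg; folic acid 2.639 mg

Ratio of target to recipe volume: 558 / 2000 = 0.279.
boric acid: 16.2 mg × (558 mL / 2000 mL) = 4.520 mg
sodium carbonate: 1.84 g × (558 mL / 2000 mL) = 0.51336 g = 513.360 mg
cyanocobalamin: 2.78 mg × (558 mL / 2000 mL) = 0.776 mg
calcium chloride dihydrate: 2.42 g × (558 mL / 2000 mL) = 0.67518 g = 675.180 mg
folic acid: 9.46 mg × (558 mL / 2000 mL) = 2.639 mg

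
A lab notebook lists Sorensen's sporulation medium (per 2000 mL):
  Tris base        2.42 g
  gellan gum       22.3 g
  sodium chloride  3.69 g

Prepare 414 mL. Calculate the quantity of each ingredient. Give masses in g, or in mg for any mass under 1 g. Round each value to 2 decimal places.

Tris base 500.94 mg; gellan gum 4.62 g; sodium chloride 763.83 mg

Scale factor = 414 mL / 2000 mL = 0.207.
Tris base: 2.42 g × (414 mL / 2000 mL) = 0.50094 g = 500.94 mg
gellan gum: 22.3 g × (414 mL / 2000 mL) = 4.62 g
sodium chloride: 3.69 g × (414 mL / 2000 mL) = 0.76383 g = 763.83 mg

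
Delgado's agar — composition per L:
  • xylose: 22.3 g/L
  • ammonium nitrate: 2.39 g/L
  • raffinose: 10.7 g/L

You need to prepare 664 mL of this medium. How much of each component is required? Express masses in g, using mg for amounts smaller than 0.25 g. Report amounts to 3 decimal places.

xylose 14.807 g; ammonium nitrate 1.587 g; raffinose 7.105 g

Working volume: 664 mL = 0.664 L.
xylose: 22.3 g/L × 0.664 L = 14.807 g
ammonium nitrate: 2.39 g/L × 0.664 L = 1.587 g
raffinose: 10.7 g/L × 0.664 L = 7.105 g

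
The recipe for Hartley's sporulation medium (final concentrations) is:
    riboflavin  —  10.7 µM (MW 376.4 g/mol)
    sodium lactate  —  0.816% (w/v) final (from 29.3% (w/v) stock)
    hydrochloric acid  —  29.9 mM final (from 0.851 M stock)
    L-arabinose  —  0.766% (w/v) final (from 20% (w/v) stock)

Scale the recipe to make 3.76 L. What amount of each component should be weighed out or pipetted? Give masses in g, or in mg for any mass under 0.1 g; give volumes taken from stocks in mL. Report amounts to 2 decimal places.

Scale factor relative to 1 L: 3.76.
riboflavin: 10.7 µmol/L × 376.4 g/mol × 3.76 L ÷ 1000 = 15.14 mg
sodium lactate: C1V1 = C2V2 → 0.816% ÷ 29.3% × 3760 mL = 104.72 mL
hydrochloric acid: C1V1 = C2V2 → 29.9 mM × 3760 mL ÷ 851 mM = 132.11 mL
L-arabinose: C1V1 = C2V2 → 0.766% ÷ 20% × 3760 mL = 144.01 mL

riboflavin 15.14 mg; sodium lactate 104.72 mL; hydrochloric acid 132.11 mL; L-arabinose 144.01 mL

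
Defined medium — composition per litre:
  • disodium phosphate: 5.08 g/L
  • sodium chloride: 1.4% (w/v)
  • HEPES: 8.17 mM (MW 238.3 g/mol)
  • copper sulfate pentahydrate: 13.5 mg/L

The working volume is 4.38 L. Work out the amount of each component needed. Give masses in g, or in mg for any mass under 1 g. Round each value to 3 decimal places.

disodium phosphate 22.250 g; sodium chloride 61.320 g; HEPES 8.527 g; copper sulfate pentahydrate 59.130 mg

Scale factor relative to 1 L: 4.38.
disodium phosphate: 5.08 g/L × 4.38 L = 22.250 g
sodium chloride: 1.4 g per 100 mL × 4380 mL ÷ 100 = 61.320 g
HEPES: 8.17 mmol/L × 238.3 g/mol × 4.38 L ÷ 1000 = 8.527 g
copper sulfate pentahydrate: 13.5 mg/L × 4.38 L = 59.130 mg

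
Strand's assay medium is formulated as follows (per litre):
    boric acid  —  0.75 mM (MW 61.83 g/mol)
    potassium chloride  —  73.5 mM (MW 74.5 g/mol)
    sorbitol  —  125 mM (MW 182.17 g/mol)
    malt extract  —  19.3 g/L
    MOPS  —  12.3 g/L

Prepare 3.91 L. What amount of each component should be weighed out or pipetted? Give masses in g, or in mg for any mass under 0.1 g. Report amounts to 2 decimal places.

boric acid 0.18 g; potassium chloride 21.41 g; sorbitol 89.04 g; malt extract 75.46 g; MOPS 48.09 g

Scale factor relative to 1 L: 3.91.
boric acid: 0.75 mmol/L × 61.83 g/mol × 3.91 L ÷ 1000 = 0.18 g
potassium chloride: 73.5 mmol/L × 74.5 g/mol × 3.91 L ÷ 1000 = 21.41 g
sorbitol: 125 mmol/L × 182.17 g/mol × 3.91 L ÷ 1000 = 89.04 g
malt extract: 19.3 g/L × 3.91 L = 75.46 g
MOPS: 12.3 g/L × 3.91 L = 48.09 g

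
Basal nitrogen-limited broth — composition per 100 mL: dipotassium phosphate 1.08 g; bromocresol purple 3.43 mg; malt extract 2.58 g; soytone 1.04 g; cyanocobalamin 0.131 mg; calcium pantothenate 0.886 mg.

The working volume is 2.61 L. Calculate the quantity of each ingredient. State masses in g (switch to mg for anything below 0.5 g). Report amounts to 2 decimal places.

dipotassium phosphate 28.19 g; bromocresol purple 89.52 mg; malt extract 67.34 g; soytone 27.14 g; cyanocobalamin 3.42 mg; calcium pantothenate 23.12 mg

Ratio of target to recipe volume: 2610 / 100 = 26.1.
dipotassium phosphate: 1.08 g × (2610 mL / 100 mL) = 28.19 g
bromocresol purple: 3.43 mg × (2610 mL / 100 mL) = 89.52 mg
malt extract: 2.58 g × (2610 mL / 100 mL) = 67.34 g
soytone: 1.04 g × (2610 mL / 100 mL) = 27.14 g
cyanocobalamin: 0.131 mg × (2610 mL / 100 mL) = 3.42 mg
calcium pantothenate: 0.886 mg × (2610 mL / 100 mL) = 23.12 mg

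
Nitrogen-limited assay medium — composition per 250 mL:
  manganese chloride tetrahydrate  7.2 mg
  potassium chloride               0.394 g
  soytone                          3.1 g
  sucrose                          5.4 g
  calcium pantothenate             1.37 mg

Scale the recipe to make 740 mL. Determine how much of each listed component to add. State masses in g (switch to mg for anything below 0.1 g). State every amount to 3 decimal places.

Scale factor = 740 mL / 250 mL = 2.96.
manganese chloride tetrahydrate: 7.2 mg × (740 mL / 250 mL) = 21.312 mg
potassium chloride: 0.394 g × (740 mL / 250 mL) = 1.166 g
soytone: 3.1 g × (740 mL / 250 mL) = 9.176 g
sucrose: 5.4 g × (740 mL / 250 mL) = 15.984 g
calcium pantothenate: 1.37 mg × (740 mL / 250 mL) = 4.055 mg

manganese chloride tetrahydrate 21.312 mg; potassium chloride 1.166 g; soytone 9.176 g; sucrose 15.984 g; calcium pantothenate 4.055 mg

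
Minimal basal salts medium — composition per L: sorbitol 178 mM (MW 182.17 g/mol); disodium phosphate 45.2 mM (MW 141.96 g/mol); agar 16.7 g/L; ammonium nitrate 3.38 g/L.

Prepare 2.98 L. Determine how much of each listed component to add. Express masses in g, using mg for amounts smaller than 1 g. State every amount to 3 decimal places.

sorbitol 96.630 g; disodium phosphate 19.121 g; agar 49.766 g; ammonium nitrate 10.072 g

Scale factor relative to 1 L: 2.98.
sorbitol: 178 mmol/L × 182.17 g/mol × 2.98 L ÷ 1000 = 96.630 g
disodium phosphate: 45.2 mmol/L × 141.96 g/mol × 2.98 L ÷ 1000 = 19.121 g
agar: 16.7 g/L × 2.98 L = 49.766 g
ammonium nitrate: 3.38 g/L × 2.98 L = 10.072 g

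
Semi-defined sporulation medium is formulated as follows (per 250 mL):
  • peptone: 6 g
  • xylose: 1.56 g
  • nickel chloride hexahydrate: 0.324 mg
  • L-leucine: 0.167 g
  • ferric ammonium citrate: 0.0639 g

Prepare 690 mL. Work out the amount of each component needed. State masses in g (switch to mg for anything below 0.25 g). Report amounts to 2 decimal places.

Scale factor = 690 mL / 250 mL = 2.76.
peptone: 6 g × (690 mL / 250 mL) = 16.56 g
xylose: 1.56 g × (690 mL / 250 mL) = 4.31 g
nickel chloride hexahydrate: 0.324 mg × (690 mL / 250 mL) = 0.89 mg
L-leucine: 0.167 g × (690 mL / 250 mL) = 0.46 g
ferric ammonium citrate: 0.0639 g × (690 mL / 250 mL) = 0.176364 g = 176.36 mg

peptone 16.56 g; xylose 4.31 g; nickel chloride hexahydrate 0.89 mg; L-leucine 0.46 g; ferric ammonium citrate 176.36 mg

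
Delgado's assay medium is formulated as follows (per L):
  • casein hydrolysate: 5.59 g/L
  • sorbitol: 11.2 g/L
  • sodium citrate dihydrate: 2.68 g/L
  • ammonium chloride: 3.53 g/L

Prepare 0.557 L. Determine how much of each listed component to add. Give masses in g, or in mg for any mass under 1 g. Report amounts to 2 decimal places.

casein hydrolysate 3.11 g; sorbitol 6.24 g; sodium citrate dihydrate 1.49 g; ammonium chloride 1.97 g

Working volume: 0.557 L.
casein hydrolysate: 5.59 g/L × 0.557 L = 3.11 g
sorbitol: 11.2 g/L × 0.557 L = 6.24 g
sodium citrate dihydrate: 2.68 g/L × 0.557 L = 1.49 g
ammonium chloride: 3.53 g/L × 0.557 L = 1.97 g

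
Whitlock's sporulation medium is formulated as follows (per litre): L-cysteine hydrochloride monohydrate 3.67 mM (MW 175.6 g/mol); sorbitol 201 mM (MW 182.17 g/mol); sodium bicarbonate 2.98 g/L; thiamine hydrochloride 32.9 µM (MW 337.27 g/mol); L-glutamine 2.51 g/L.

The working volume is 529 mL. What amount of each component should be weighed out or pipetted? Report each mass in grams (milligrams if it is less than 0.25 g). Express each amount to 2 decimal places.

L-cysteine hydrochloride monohydrate 0.34 g; sorbitol 19.37 g; sodium bicarbonate 1.58 g; thiamine hydrochloride 5.87 mg; L-glutamine 1.33 g

Scale factor relative to 1 L: 0.529.
L-cysteine hydrochloride monohydrate: 3.67 mmol/L × 175.6 g/mol × 0.529 L ÷ 1000 = 0.34 g
sorbitol: 201 mmol/L × 182.17 g/mol × 0.529 L ÷ 1000 = 19.37 g
sodium bicarbonate: 2.98 g/L × 0.529 L = 1.58 g
thiamine hydrochloride: 32.9 µmol/L × 337.27 g/mol × 0.529 L ÷ 1000 = 5.87 mg
L-glutamine: 2.51 g/L × 0.529 L = 1.33 g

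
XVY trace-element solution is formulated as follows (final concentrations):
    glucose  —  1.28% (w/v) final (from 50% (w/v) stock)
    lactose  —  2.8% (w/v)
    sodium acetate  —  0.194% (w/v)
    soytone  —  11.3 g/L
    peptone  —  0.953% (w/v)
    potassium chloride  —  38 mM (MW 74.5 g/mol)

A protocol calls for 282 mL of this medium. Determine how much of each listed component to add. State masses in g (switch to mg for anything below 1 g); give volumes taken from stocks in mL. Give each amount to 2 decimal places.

Scale factor relative to 1 L: 0.282.
glucose: V = C2·V2/C1 = 1.28% ÷ 50% × 282 mL = 7.22 mL
lactose: 2.8 g per 100 mL × 282 mL ÷ 100 = 7.90 g
sodium acetate: 0.194 g per 100 mL × 282 mL ÷ 100 = 0.54708 g = 547.08 mg
soytone: 11.3 g/L × 0.282 L = 3.19 g
peptone: 0.953% w/v = 9.53 g/L → 9.53 × 0.282 L = 2.69 g
potassium chloride: 38 mmol/L × 74.5 mg/mmol × 0.282 L = 798.34 mg

glucose 7.22 mL; lactose 7.90 g; sodium acetate 547.08 mg; soytone 3.19 g; peptone 2.69 g; potassium chloride 798.34 mg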